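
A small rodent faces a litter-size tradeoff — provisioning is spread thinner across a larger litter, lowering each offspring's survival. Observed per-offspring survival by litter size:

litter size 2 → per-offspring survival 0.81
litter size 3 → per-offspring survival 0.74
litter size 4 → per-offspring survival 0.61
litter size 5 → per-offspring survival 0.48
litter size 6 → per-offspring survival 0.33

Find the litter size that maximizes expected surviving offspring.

Expected surviving offspring = c × s(c):
  c=2: 2 × 0.81 = 1.620
  c=3: 3 × 0.74 = 2.220
  c=4: 4 × 0.61 = 2.440
  c=5: 5 × 0.48 = 2.400
  c=6: 6 × 0.33 = 1.980
Maximum at c = 4 (2.440 surviving offspring).

4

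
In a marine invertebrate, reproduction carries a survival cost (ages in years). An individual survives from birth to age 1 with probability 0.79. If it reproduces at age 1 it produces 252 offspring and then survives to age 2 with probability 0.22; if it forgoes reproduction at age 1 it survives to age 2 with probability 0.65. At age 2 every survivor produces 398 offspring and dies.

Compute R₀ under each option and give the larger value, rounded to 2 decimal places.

breed at age 1: R₀ = 0.79 × (252 + 0.22 × 398) = 0.79 × 339.5600 = 268.2524
delay to age 2: R₀ = 0.79 × (0.65 × 398) = 0.79 × 258.7000 = 204.3730
Higher: breed at age 1 (268.2524).

268.25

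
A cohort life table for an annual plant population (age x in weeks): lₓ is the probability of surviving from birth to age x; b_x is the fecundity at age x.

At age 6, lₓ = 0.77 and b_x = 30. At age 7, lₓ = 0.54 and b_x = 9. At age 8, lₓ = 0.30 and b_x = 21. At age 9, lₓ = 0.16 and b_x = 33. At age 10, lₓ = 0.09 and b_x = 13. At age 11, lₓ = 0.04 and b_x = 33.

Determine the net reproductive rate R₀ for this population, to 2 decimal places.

42.03

R₀ = Σ lₓ b_x:
  age 6: 0.77 × 30 = 23.1000
  age 7: 0.54 × 9 = 4.8600
  age 8: 0.30 × 21 = 6.3000
  age 9: 0.16 × 33 = 5.2800
  age 10: 0.09 × 13 = 1.1700
  age 11: 0.04 × 33 = 1.3200
R₀ = 23.1000 + 4.8600 + 6.3000 + 5.2800 + 1.1700 + 1.3200 = 42.0300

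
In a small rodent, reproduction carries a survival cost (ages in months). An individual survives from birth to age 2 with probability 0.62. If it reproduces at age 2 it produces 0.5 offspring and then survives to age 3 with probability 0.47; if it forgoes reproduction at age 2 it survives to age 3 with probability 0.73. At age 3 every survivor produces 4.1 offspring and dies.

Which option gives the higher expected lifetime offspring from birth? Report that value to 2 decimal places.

1.86

breed at age 2: R₀ = 0.62 × (0.5 + 0.47 × 4.1) = 0.62 × 2.4270 = 1.5047
delay to age 3: R₀ = 0.62 × (0.73 × 4.1) = 0.62 × 2.9930 = 1.8557
Higher: delay to age 3 (1.8557).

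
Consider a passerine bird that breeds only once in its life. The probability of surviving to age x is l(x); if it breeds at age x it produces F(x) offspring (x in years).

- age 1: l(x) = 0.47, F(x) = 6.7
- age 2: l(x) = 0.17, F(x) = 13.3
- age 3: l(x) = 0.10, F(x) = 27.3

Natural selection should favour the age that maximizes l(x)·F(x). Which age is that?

1

Expected offspring if breeding at age x = l(x) × F(x):
  age 1: 0.47 × 6.7 = 3.149
  age 2: 0.17 × 13.3 = 2.261
  age 3: 0.10 × 27.3 = 2.730
Maximum at age 1 (3.149).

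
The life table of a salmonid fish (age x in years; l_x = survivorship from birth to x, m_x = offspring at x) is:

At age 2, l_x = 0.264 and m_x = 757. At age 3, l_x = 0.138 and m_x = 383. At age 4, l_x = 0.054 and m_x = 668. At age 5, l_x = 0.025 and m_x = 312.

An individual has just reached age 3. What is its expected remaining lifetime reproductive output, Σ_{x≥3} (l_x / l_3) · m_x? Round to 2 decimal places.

700.91

l_3 = 0.138. Conditional survival from age 3 to x is l_x / l_3.
  x=3: (0.138/0.138) × 383 = 383.0000
  x=4: (0.054/0.138) × 668 = 261.3913
  x=5: (0.025/0.138) × 312 = 56.5217
Sum = 383.0000 + 261.3913 + 56.5217 = 700.9130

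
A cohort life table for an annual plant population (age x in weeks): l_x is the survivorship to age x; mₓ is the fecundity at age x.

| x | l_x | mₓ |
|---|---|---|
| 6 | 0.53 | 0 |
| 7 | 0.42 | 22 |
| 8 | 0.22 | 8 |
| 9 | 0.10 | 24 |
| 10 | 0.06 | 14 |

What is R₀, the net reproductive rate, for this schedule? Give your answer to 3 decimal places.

14.240

R₀ = Σ l_x mₓ:
  age 6: 0.53 × 0 = 0.0000
  age 7: 0.42 × 22 = 9.2400
  age 8: 0.22 × 8 = 1.7600
  age 9: 0.10 × 24 = 2.4000
  age 10: 0.06 × 14 = 0.8400
R₀ = 0.0000 + 9.2400 + 1.7600 + 2.4000 + 0.8400 = 14.2400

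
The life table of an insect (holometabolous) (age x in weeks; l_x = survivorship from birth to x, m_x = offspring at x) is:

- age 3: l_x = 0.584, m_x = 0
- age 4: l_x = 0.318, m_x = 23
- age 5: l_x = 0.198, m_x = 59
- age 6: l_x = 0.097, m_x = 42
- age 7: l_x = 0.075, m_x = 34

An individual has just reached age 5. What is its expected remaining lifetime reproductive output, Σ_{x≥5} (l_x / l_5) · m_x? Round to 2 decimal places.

92.45

l_5 = 0.198. Conditional survival from age 5 to x is l_x / l_5.
  x=5: (0.198/0.198) × 59 = 59.0000
  x=6: (0.097/0.198) × 42 = 20.5758
  x=7: (0.075/0.198) × 34 = 12.8788
Sum = 59.0000 + 20.5758 + 12.8788 = 92.4545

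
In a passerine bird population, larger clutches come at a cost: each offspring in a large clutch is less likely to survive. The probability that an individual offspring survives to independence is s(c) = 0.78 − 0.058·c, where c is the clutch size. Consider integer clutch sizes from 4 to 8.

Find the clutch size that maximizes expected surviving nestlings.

Expected surviving nestlings = c × s(c):
  c=4: 4 × 0.548 = 2.192
  c=5: 5 × 0.490 = 2.450
  c=6: 6 × 0.432 = 2.592
  c=7: 7 × 0.374 = 2.618
  c=8: 8 × 0.316 = 2.528
Maximum at c = 7 (2.618 surviving nestlings).

7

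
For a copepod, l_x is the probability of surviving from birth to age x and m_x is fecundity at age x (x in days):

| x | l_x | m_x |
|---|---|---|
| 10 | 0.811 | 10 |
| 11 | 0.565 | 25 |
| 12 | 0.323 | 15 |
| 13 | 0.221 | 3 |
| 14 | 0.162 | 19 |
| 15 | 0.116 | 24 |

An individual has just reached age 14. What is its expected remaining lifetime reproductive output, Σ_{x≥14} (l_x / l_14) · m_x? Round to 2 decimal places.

36.19

l_14 = 0.162. Conditional survival from age 14 to x is l_x / l_14.
  x=14: (0.162/0.162) × 19 = 19.0000
  x=15: (0.116/0.162) × 24 = 17.1852
Sum = 19.0000 + 17.1852 = 36.1852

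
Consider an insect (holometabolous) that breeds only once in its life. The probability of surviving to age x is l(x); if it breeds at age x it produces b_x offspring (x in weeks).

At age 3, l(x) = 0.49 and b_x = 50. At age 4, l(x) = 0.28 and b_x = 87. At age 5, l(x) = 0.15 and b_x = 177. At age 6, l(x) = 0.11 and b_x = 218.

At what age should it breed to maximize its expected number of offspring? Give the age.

Expected offspring if breeding at age x = l(x) × b_x:
  age 3: 0.49 × 50 = 24.500
  age 4: 0.28 × 87 = 24.360
  age 5: 0.15 × 177 = 26.550
  age 6: 0.11 × 218 = 23.980
Maximum at age 5 (26.550).

5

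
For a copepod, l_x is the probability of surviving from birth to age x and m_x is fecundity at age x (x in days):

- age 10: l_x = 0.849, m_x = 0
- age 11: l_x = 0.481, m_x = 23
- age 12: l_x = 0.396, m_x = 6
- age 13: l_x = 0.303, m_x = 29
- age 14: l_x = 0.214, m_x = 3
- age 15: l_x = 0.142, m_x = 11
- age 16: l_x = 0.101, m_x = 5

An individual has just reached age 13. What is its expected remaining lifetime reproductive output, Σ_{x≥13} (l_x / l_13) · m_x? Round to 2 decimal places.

37.94

l_13 = 0.303. Conditional survival from age 13 to x is l_x / l_13.
  x=13: (0.303/0.303) × 29 = 29.0000
  x=14: (0.214/0.303) × 3 = 2.1188
  x=15: (0.142/0.303) × 11 = 5.1551
  x=16: (0.101/0.303) × 5 = 1.6667
Sum = 29.0000 + 2.1188 + 5.1551 + 1.6667 = 37.9406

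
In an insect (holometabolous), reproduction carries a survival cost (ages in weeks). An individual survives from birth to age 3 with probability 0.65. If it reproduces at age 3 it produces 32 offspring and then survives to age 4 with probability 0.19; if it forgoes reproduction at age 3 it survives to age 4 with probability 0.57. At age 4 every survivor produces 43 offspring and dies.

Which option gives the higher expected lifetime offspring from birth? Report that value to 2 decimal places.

26.11

breed at age 3: R₀ = 0.65 × (32 + 0.19 × 43) = 0.65 × 40.1700 = 26.1105
delay to age 4: R₀ = 0.65 × (0.57 × 43) = 0.65 × 24.5100 = 15.9315
Higher: breed at age 3 (26.1105).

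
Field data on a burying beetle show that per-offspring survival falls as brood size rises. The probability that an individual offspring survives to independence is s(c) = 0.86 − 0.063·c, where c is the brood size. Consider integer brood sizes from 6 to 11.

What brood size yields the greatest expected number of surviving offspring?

Expected surviving offspring = c × s(c):
  c=6: 6 × 0.482 = 2.892
  c=7: 7 × 0.419 = 2.933
  c=8: 8 × 0.356 = 2.848
  c=9: 9 × 0.293 = 2.637
  c=10: 10 × 0.230 = 2.300
  c=11: 11 × 0.167 = 1.837
Maximum at c = 7 (2.933 surviving offspring).

7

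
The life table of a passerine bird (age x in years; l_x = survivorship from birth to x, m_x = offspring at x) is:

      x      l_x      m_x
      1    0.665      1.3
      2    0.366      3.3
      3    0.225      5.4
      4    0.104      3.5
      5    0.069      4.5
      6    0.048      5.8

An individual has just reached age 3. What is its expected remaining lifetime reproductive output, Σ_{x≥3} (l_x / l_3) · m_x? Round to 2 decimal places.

9.64

l_3 = 0.225. Conditional survival from age 3 to x is l_x / l_3.
  x=3: (0.225/0.225) × 5.4 = 5.4000
  x=4: (0.104/0.225) × 3.5 = 1.6178
  x=5: (0.069/0.225) × 4.5 = 1.3800
  x=6: (0.048/0.225) × 5.8 = 1.2373
Sum = 5.4000 + 1.6178 + 1.3800 + 1.2373 = 9.6351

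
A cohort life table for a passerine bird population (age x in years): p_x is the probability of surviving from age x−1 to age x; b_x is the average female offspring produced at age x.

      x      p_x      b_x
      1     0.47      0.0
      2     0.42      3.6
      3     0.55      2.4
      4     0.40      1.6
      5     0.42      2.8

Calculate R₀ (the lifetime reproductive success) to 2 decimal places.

1.09

Survivorship from birth: l_x = p_1·p_2·…·p_x.
  l_1 = 0.47000
  l_2 = 0.19740
  l_3 = 0.10857
  l_4 = 0.04343
  l_5 = 0.01824
R₀ = Σ l_x b_x:
  age 1: 0.47000 × 0.0 = 0.0000
  age 2: 0.19740 × 3.6 = 0.7106
  age 3: 0.10857 × 2.4 = 0.2606
  age 4: 0.04343 × 1.6 = 0.0695
  age 5: 0.01824 × 2.8 = 0.0511
R₀ = 0.0000 + 0.7106 + 0.2606 + 0.0695 + 0.0511 = 1.0918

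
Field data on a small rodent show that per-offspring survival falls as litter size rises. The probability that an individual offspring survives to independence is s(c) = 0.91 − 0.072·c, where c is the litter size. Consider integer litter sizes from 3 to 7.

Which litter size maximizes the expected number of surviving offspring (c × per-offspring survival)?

Expected surviving offspring = c × s(c):
  c=3: 3 × 0.694 = 2.082
  c=4: 4 × 0.622 = 2.488
  c=5: 5 × 0.550 = 2.750
  c=6: 6 × 0.478 = 2.868
  c=7: 7 × 0.406 = 2.842
Maximum at c = 6 (2.868 surviving offspring).

6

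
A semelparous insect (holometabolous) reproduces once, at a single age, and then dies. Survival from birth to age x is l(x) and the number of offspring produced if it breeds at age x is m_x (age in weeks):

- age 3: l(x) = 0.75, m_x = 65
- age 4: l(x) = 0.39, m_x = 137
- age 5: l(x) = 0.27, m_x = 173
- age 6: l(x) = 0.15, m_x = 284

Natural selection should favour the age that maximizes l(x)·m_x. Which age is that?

4

Expected offspring if breeding at age x = l(x) × m_x:
  age 3: 0.75 × 65 = 48.750
  age 4: 0.39 × 137 = 53.430
  age 5: 0.27 × 173 = 46.710
  age 6: 0.15 × 284 = 42.600
Maximum at age 4 (53.430).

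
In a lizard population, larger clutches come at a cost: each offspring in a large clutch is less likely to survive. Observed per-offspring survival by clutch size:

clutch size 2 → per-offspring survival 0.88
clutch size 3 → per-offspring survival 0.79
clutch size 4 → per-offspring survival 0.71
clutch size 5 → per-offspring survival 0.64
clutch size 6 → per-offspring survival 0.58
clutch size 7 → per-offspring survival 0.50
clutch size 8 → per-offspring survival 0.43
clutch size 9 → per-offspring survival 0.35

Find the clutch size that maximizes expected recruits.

7

Expected recruits = c × s(c):
  c=2: 2 × 0.88 = 1.760
  c=3: 3 × 0.79 = 2.370
  c=4: 4 × 0.71 = 2.840
  c=5: 5 × 0.64 = 3.200
  c=6: 6 × 0.58 = 3.480
  c=7: 7 × 0.50 = 3.500
  c=8: 8 × 0.43 = 3.440
  c=9: 9 × 0.35 = 3.150
Maximum at c = 7 (3.500 recruits).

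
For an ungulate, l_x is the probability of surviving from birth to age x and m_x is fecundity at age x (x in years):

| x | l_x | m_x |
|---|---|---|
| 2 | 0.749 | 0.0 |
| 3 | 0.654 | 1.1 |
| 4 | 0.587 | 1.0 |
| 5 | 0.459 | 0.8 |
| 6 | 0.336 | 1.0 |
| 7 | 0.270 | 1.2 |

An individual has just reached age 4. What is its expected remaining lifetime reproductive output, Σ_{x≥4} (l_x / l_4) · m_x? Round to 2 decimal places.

2.75

l_4 = 0.587. Conditional survival from age 4 to x is l_x / l_4.
  x=4: (0.587/0.587) × 1.0 = 1.0000
  x=5: (0.459/0.587) × 0.8 = 0.6256
  x=6: (0.336/0.587) × 1.0 = 0.5724
  x=7: (0.270/0.587) × 1.2 = 0.5520
Sum = 1.0000 + 0.6256 + 0.5724 + 0.5520 = 2.7499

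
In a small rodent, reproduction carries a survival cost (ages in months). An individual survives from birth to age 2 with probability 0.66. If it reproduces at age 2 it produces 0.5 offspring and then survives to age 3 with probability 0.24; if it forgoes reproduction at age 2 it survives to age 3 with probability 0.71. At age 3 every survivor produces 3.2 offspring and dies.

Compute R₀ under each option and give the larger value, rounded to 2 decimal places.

breed at age 2: R₀ = 0.66 × (0.5 + 0.24 × 3.2) = 0.66 × 1.2680 = 0.8369
delay to age 3: R₀ = 0.66 × (0.71 × 3.2) = 0.66 × 2.2720 = 1.4995
Higher: delay to age 3 (1.4995).

1.50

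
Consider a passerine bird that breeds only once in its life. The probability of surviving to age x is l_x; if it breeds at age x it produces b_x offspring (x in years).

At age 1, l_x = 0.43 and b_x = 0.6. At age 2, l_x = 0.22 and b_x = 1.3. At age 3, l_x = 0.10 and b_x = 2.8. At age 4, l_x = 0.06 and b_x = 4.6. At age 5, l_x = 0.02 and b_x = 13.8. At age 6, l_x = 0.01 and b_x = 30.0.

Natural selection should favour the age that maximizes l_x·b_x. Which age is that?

Expected offspring if breeding at age x = l_x × b_x:
  age 1: 0.43 × 0.6 = 0.258
  age 2: 0.22 × 1.3 = 0.286
  age 3: 0.10 × 2.8 = 0.280
  age 4: 0.06 × 4.6 = 0.276
  age 5: 0.02 × 13.8 = 0.276
  age 6: 0.01 × 30.0 = 0.300
Maximum at age 6 (0.300).

6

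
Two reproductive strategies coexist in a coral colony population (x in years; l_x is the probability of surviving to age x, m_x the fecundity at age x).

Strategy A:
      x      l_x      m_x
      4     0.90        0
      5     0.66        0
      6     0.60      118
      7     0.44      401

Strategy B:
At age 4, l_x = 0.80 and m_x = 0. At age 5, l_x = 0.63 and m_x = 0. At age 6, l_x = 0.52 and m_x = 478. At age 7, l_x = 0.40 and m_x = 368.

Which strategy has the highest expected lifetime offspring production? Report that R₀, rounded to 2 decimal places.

395.76

Strategy A: R₀ = 0.90×0 + 0.66×0 + 0.60×118 + 0.44×401 = 247.2400
Strategy B: R₀ = 0.80×0 + 0.63×0 + 0.52×478 + 0.40×368 = 395.7600
Highest R₀: strategy B with 395.7600.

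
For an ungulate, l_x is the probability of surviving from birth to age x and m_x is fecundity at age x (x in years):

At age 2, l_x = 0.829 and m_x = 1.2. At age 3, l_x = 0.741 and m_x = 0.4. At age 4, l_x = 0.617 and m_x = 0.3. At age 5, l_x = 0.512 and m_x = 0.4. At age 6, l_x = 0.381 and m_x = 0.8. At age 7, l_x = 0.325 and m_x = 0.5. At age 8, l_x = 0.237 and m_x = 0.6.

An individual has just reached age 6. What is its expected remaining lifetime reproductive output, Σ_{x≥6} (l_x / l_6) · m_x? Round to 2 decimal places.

l_6 = 0.381. Conditional survival from age 6 to x is l_x / l_6.
  x=6: (0.381/0.381) × 0.8 = 0.8000
  x=7: (0.325/0.381) × 0.5 = 0.4265
  x=8: (0.237/0.381) × 0.6 = 0.3732
Sum = 0.8000 + 0.4265 + 0.3732 = 1.5997

1.60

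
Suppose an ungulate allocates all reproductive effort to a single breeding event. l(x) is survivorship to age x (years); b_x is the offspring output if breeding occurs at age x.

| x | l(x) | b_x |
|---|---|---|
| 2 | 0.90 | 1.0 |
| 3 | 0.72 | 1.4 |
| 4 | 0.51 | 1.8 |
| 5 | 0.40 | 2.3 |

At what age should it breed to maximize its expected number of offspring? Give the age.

3

Expected offspring if breeding at age x = l(x) × b_x:
  age 2: 0.90 × 1.0 = 0.900
  age 3: 0.72 × 1.4 = 1.008
  age 4: 0.51 × 1.8 = 0.918
  age 5: 0.40 × 2.3 = 0.920
Maximum at age 3 (1.008).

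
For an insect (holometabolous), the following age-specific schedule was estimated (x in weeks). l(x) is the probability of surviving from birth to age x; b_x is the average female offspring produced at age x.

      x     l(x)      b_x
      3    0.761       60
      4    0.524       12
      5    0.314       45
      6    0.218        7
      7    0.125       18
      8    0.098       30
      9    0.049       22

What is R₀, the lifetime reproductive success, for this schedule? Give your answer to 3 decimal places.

73.872

R₀ = Σ l(x) b_x:
  age 3: 0.761 × 60 = 45.6600
  age 4: 0.524 × 12 = 6.2880
  age 5: 0.314 × 45 = 14.1300
  age 6: 0.218 × 7 = 1.5260
  age 7: 0.125 × 18 = 2.2500
  age 8: 0.098 × 30 = 2.9400
  age 9: 0.049 × 22 = 1.0780
R₀ = 45.6600 + 6.2880 + 14.1300 + 1.5260 + 2.2500 + 2.9400 + 1.0780 = 73.8720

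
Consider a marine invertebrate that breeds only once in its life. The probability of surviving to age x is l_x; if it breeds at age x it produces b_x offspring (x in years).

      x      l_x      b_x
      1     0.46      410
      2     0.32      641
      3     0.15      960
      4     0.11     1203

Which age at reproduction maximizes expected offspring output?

Expected offspring if breeding at age x = l_x × b_x:
  age 1: 0.46 × 410 = 188.600
  age 2: 0.32 × 641 = 205.120
  age 3: 0.15 × 960 = 144.000
  age 4: 0.11 × 1203 = 132.330
Maximum at age 2 (205.120).

2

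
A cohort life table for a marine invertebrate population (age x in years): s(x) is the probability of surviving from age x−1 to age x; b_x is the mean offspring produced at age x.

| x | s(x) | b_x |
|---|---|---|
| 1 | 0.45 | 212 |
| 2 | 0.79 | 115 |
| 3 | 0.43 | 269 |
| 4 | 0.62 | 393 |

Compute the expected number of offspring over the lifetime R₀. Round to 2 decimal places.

Survivorship from birth: l_x = s_1·s_2·…·s_x.
  l_1 = 0.45000
  l_2 = 0.35550
  l_3 = 0.15287
  l_4 = 0.09478
R₀ = Σ l_x b_x:
  age 1: 0.45000 × 212 = 95.4000
  age 2: 0.35550 × 115 = 40.8825
  age 3: 0.15287 × 269 = 41.1220
  age 4: 0.09478 × 393 = 37.2485
R₀ = 95.4000 + 40.8825 + 41.1220 + 37.2485 = 214.6531

214.65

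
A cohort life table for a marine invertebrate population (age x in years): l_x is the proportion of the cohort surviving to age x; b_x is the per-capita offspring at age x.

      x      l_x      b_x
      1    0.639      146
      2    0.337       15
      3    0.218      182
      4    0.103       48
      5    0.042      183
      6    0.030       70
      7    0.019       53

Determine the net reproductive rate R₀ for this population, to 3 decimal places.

153.762

R₀ = Σ l_x b_x:
  age 1: 0.639 × 146 = 93.2940
  age 2: 0.337 × 15 = 5.0550
  age 3: 0.218 × 182 = 39.6760
  age 4: 0.103 × 48 = 4.9440
  age 5: 0.042 × 183 = 7.6860
  age 6: 0.030 × 70 = 2.1000
  age 7: 0.019 × 53 = 1.0070
R₀ = 93.2940 + 5.0550 + 39.6760 + 4.9440 + 7.6860 + 2.1000 + 1.0070 = 153.7620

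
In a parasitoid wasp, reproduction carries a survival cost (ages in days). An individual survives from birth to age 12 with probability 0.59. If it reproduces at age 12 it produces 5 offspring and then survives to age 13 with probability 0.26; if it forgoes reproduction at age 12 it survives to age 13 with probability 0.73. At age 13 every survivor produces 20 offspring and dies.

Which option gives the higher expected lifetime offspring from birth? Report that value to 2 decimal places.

breed at age 12: R₀ = 0.59 × (5 + 0.26 × 20) = 0.59 × 10.2000 = 6.0180
delay to age 13: R₀ = 0.59 × (0.73 × 20) = 0.59 × 14.6000 = 8.6140
Higher: delay to age 13 (8.6140).

8.61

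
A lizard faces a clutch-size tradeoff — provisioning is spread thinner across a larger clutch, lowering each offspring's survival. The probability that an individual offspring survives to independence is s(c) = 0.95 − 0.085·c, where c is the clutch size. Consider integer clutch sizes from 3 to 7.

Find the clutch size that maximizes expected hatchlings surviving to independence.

6

Expected hatchlings surviving to independence = c × s(c):
  c=3: 3 × 0.695 = 2.085
  c=4: 4 × 0.610 = 2.440
  c=5: 5 × 0.525 = 2.625
  c=6: 6 × 0.440 = 2.640
  c=7: 7 × 0.355 = 2.485
Maximum at c = 6 (2.640 hatchlings surviving to independence).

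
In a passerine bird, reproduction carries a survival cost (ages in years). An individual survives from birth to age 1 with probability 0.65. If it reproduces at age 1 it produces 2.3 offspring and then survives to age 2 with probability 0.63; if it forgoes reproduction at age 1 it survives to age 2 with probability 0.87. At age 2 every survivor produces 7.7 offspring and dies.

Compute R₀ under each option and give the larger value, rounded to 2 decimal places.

breed at age 1: R₀ = 0.65 × (2.3 + 0.63 × 7.7) = 0.65 × 7.1510 = 4.6482
delay to age 2: R₀ = 0.65 × (0.87 × 7.7) = 0.65 × 6.6990 = 4.3544
Higher: breed at age 1 (4.6482).

4.65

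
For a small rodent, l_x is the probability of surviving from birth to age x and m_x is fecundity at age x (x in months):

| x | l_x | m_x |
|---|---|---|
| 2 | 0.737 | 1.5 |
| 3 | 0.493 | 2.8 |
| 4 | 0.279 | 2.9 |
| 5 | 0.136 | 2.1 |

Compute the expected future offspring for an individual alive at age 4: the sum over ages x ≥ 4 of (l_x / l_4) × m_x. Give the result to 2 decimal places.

l_4 = 0.279. Conditional survival from age 4 to x is l_x / l_4.
  x=4: (0.279/0.279) × 2.9 = 2.9000
  x=5: (0.136/0.279) × 2.1 = 1.0237
Sum = 2.9000 + 1.0237 = 3.9237

3.92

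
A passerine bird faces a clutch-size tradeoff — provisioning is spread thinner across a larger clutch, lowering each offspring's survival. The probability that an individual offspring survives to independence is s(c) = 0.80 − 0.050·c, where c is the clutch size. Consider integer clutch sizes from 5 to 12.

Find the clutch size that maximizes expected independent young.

Expected independent young = c × s(c):
  c=5: 5 × 0.550 = 2.750
  c=6: 6 × 0.500 = 3.000
  c=7: 7 × 0.450 = 3.150
  c=8: 8 × 0.400 = 3.200
  c=9: 9 × 0.350 = 3.150
  c=10: 10 × 0.300 = 3.000
  c=11: 11 × 0.250 = 2.750
  c=12: 12 × 0.200 = 2.400
Maximum at c = 8 (3.200 independent young).

8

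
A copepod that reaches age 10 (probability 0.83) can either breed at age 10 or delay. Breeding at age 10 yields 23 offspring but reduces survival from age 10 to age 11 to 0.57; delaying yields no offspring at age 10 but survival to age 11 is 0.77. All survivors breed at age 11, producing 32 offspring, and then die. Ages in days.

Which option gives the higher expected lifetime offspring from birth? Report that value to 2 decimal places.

breed at age 10: R₀ = 0.83 × (23 + 0.57 × 32) = 0.83 × 41.2400 = 34.2292
delay to age 11: R₀ = 0.83 × (0.77 × 32) = 0.83 × 24.6400 = 20.4512
Higher: breed at age 10 (34.2292).

34.23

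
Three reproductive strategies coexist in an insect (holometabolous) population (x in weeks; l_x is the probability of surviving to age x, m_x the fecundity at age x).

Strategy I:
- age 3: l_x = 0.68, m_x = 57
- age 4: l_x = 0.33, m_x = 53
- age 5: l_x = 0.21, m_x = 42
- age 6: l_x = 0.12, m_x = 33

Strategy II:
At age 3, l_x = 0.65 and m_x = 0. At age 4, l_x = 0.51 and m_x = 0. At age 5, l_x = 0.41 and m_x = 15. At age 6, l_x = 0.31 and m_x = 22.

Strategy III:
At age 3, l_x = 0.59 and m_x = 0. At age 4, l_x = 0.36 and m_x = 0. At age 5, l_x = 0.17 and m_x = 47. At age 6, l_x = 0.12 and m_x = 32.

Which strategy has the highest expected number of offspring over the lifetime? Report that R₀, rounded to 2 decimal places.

69.03

Strategy I: R₀ = 0.68×57 + 0.33×53 + 0.21×42 + 0.12×33 = 69.0300
Strategy II: R₀ = 0.65×0 + 0.51×0 + 0.41×15 + 0.31×22 = 12.9700
Strategy III: R₀ = 0.59×0 + 0.36×0 + 0.17×47 + 0.12×32 = 11.8300
Highest R₀: strategy I with 69.0300.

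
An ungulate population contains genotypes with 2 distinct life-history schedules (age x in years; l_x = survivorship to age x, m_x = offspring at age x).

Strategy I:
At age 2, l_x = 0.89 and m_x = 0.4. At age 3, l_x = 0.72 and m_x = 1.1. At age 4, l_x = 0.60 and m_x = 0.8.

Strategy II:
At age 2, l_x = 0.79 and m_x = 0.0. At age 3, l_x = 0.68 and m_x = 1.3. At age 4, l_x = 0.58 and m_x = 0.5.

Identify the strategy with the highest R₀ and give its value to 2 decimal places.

Strategy I: R₀ = 0.89×0.4 + 0.72×1.1 + 0.60×0.8 = 1.6280
Strategy II: R₀ = 0.79×0.0 + 0.68×1.3 + 0.58×0.5 = 1.1740
Highest R₀: strategy I with 1.6280.

1.63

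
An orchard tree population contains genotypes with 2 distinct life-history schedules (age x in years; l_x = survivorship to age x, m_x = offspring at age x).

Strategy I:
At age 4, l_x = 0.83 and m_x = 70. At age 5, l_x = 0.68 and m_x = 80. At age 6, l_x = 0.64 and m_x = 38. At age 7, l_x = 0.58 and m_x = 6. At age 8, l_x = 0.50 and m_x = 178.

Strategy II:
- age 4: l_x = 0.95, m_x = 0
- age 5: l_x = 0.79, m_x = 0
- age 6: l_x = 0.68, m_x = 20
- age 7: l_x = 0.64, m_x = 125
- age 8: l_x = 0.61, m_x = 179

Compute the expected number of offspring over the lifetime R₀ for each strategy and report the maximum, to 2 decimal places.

Strategy I: R₀ = 0.83×70 + 0.68×80 + 0.64×38 + 0.58×6 + 0.50×178 = 229.3000
Strategy II: R₀ = 0.95×0 + 0.79×0 + 0.68×20 + 0.64×125 + 0.61×179 = 202.7900
Highest R₀: strategy I with 229.3000.

229.30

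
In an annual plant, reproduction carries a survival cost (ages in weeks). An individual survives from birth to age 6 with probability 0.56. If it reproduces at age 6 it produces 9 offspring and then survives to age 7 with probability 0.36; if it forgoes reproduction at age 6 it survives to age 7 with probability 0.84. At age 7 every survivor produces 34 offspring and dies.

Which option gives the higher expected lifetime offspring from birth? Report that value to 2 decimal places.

breed at age 6: R₀ = 0.56 × (9 + 0.36 × 34) = 0.56 × 21.2400 = 11.8944
delay to age 7: R₀ = 0.56 × (0.84 × 34) = 0.56 × 28.5600 = 15.9936
Higher: delay to age 7 (15.9936).

15.99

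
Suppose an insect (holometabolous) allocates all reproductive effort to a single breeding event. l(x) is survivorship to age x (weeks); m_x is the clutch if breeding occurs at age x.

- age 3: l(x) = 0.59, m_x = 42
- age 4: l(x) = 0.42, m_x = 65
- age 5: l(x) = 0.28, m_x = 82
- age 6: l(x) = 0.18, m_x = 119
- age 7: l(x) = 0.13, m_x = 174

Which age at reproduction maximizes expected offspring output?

Expected offspring if breeding at age x = l(x) × m_x:
  age 3: 0.59 × 42 = 24.780
  age 4: 0.42 × 65 = 27.300
  age 5: 0.28 × 82 = 22.960
  age 6: 0.18 × 119 = 21.420
  age 7: 0.13 × 174 = 22.620
Maximum at age 4 (27.300).

4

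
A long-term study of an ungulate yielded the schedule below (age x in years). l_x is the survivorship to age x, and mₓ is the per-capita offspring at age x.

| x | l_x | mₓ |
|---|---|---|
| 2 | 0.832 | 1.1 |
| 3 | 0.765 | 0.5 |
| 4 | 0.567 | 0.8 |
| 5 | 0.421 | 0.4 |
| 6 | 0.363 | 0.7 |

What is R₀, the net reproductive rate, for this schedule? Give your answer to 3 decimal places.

2.174

R₀ = Σ l_x mₓ:
  age 2: 0.832 × 1.1 = 0.9152
  age 3: 0.765 × 0.5 = 0.3825
  age 4: 0.567 × 0.8 = 0.4536
  age 5: 0.421 × 0.4 = 0.1684
  age 6: 0.363 × 0.7 = 0.2541
R₀ = 0.9152 + 0.3825 + 0.4536 + 0.1684 + 0.2541 = 2.1738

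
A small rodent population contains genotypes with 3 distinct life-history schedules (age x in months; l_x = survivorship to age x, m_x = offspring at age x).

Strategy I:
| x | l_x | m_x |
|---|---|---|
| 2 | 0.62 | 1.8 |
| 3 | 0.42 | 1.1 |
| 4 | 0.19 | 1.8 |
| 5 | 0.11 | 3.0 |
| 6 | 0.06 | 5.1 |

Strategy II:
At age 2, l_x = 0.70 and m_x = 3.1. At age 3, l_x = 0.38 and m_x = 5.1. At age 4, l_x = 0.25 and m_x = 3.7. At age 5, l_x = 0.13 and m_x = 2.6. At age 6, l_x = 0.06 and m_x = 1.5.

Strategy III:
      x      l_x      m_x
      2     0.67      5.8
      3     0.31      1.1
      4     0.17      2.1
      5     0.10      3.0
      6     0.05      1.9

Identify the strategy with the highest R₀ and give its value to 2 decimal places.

5.46

Strategy I: R₀ = 0.62×1.8 + 0.42×1.1 + 0.19×1.8 + 0.11×3.0 + 0.06×5.1 = 2.5560
Strategy II: R₀ = 0.70×3.1 + 0.38×5.1 + 0.25×3.7 + 0.13×2.6 + 0.06×1.5 = 5.4610
Strategy III: R₀ = 0.67×5.8 + 0.31×1.1 + 0.17×2.1 + 0.10×3.0 + 0.05×1.9 = 4.9790
Highest R₀: strategy II with 5.4610.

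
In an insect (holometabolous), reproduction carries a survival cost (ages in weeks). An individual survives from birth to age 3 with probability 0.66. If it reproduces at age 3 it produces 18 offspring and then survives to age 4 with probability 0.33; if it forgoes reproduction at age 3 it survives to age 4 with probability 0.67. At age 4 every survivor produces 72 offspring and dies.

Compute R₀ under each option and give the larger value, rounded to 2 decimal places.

31.84

breed at age 3: R₀ = 0.66 × (18 + 0.33 × 72) = 0.66 × 41.7600 = 27.5616
delay to age 4: R₀ = 0.66 × (0.67 × 72) = 0.66 × 48.2400 = 31.8384
Higher: delay to age 4 (31.8384).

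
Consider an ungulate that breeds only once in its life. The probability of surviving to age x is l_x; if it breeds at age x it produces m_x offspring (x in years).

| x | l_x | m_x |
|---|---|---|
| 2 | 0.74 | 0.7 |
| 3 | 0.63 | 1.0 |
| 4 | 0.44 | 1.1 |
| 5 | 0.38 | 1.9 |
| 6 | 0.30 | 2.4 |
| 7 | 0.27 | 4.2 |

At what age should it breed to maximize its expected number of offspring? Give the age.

Expected offspring if breeding at age x = l_x × m_x:
  age 2: 0.74 × 0.7 = 0.518
  age 3: 0.63 × 1.0 = 0.630
  age 4: 0.44 × 1.1 = 0.484
  age 5: 0.38 × 1.9 = 0.722
  age 6: 0.30 × 2.4 = 0.720
  age 7: 0.27 × 4.2 = 1.134
Maximum at age 7 (1.134).

7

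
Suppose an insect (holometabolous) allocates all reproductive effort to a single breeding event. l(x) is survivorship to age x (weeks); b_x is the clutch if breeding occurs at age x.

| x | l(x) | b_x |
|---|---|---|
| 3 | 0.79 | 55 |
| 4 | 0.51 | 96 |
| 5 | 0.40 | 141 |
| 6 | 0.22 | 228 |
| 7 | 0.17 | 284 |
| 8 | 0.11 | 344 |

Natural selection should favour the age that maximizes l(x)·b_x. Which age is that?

5

Expected offspring if breeding at age x = l(x) × b_x:
  age 3: 0.79 × 55 = 43.450
  age 4: 0.51 × 96 = 48.960
  age 5: 0.40 × 141 = 56.400
  age 6: 0.22 × 228 = 50.160
  age 7: 0.17 × 284 = 48.280
  age 8: 0.11 × 344 = 37.840
Maximum at age 5 (56.400).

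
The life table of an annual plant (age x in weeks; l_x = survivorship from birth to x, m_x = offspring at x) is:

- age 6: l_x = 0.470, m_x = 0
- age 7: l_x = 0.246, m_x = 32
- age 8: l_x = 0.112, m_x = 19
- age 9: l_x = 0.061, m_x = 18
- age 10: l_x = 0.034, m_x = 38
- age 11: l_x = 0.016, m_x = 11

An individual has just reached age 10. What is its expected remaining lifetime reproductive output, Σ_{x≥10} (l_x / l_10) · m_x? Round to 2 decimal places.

l_10 = 0.034. Conditional survival from age 10 to x is l_x / l_10.
  x=10: (0.034/0.034) × 38 = 38.0000
  x=11: (0.016/0.034) × 11 = 5.1765
Sum = 38.0000 + 5.1765 = 43.1765

43.18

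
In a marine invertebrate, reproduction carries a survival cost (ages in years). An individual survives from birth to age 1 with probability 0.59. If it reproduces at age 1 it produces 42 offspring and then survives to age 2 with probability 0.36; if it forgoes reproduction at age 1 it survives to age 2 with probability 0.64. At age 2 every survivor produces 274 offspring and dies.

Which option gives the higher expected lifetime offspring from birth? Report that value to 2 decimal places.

103.46

breed at age 1: R₀ = 0.59 × (42 + 0.36 × 274) = 0.59 × 140.6400 = 82.9776
delay to age 2: R₀ = 0.59 × (0.64 × 274) = 0.59 × 175.3600 = 103.4624
Higher: delay to age 2 (103.4624).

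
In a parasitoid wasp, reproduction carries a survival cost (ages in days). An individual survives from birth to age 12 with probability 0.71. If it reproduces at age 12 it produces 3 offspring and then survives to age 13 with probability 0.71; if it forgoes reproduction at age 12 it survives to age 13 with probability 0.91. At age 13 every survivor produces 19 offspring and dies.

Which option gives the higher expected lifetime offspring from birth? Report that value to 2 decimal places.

12.28

breed at age 12: R₀ = 0.71 × (3 + 0.71 × 19) = 0.71 × 16.4900 = 11.7079
delay to age 13: R₀ = 0.71 × (0.91 × 19) = 0.71 × 17.2900 = 12.2759
Higher: delay to age 13 (12.2759).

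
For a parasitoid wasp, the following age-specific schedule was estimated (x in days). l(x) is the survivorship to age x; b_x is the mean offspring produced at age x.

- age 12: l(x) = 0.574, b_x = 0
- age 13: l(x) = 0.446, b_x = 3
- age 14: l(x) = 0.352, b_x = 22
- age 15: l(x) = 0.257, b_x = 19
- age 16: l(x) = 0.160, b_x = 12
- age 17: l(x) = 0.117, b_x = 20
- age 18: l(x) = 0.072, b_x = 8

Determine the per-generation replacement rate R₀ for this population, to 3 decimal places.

R₀ = Σ l(x) b_x:
  age 12: 0.574 × 0 = 0.0000
  age 13: 0.446 × 3 = 1.3380
  age 14: 0.352 × 22 = 7.7440
  age 15: 0.257 × 19 = 4.8830
  age 16: 0.160 × 12 = 1.9200
  age 17: 0.117 × 20 = 2.3400
  age 18: 0.072 × 8 = 0.5760
R₀ = 0.0000 + 1.3380 + 7.7440 + 4.8830 + 1.9200 + 2.3400 + 0.5760 = 18.8010

18.801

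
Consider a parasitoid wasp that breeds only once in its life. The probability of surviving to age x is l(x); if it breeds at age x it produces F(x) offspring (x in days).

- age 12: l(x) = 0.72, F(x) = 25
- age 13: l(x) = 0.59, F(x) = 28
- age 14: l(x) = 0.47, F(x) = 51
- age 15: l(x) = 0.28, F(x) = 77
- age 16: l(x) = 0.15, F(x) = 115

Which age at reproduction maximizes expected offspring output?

Expected offspring if breeding at age x = l(x) × F(x):
  age 12: 0.72 × 25 = 18.000
  age 13: 0.59 × 28 = 16.520
  age 14: 0.47 × 51 = 23.970
  age 15: 0.28 × 77 = 21.560
  age 16: 0.15 × 115 = 17.250
Maximum at age 14 (23.970).

14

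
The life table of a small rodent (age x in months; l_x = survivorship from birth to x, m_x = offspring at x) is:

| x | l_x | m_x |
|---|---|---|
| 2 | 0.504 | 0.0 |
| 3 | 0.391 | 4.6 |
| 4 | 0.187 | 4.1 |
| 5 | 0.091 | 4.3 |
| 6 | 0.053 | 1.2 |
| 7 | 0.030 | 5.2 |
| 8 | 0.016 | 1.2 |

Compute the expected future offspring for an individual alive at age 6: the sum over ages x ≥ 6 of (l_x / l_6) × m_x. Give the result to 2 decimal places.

l_6 = 0.053. Conditional survival from age 6 to x is l_x / l_6.
  x=6: (0.053/0.053) × 1.2 = 1.2000
  x=7: (0.030/0.053) × 5.2 = 2.9434
  x=8: (0.016/0.053) × 1.2 = 0.3623
Sum = 1.2000 + 2.9434 + 0.3623 = 4.5057

4.51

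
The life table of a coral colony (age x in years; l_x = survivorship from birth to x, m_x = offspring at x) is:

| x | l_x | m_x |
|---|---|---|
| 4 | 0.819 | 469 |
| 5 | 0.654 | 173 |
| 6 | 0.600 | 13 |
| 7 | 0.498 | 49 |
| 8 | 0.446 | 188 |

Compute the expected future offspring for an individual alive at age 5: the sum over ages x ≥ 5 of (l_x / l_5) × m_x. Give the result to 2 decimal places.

l_5 = 0.654. Conditional survival from age 5 to x is l_x / l_5.
  x=5: (0.654/0.654) × 173 = 173.0000
  x=6: (0.600/0.654) × 13 = 11.9266
  x=7: (0.498/0.654) × 49 = 37.3119
  x=8: (0.446/0.654) × 188 = 128.2080
Sum = 173.0000 + 11.9266 + 37.3119 + 128.2080 = 350.4465

350.45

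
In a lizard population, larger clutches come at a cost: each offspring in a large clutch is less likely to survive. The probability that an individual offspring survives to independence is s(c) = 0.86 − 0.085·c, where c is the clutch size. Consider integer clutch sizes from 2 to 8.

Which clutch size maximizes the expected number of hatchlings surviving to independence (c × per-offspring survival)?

5

Expected hatchlings surviving to independence = c × s(c):
  c=2: 2 × 0.690 = 1.380
  c=3: 3 × 0.605 = 1.815
  c=4: 4 × 0.520 = 2.080
  c=5: 5 × 0.435 = 2.175
  c=6: 6 × 0.350 = 2.100
  c=7: 7 × 0.265 = 1.855
  c=8: 8 × 0.180 = 1.440
Maximum at c = 5 (2.175 hatchlings surviving to independence).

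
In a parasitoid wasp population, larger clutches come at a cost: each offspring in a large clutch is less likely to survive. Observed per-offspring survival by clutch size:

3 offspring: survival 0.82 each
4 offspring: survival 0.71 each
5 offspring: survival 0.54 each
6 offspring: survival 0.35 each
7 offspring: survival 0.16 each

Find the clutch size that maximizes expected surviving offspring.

Expected surviving offspring = c × s(c):
  c=3: 3 × 0.82 = 2.460
  c=4: 4 × 0.71 = 2.840
  c=5: 5 × 0.54 = 2.700
  c=6: 6 × 0.35 = 2.100
  c=7: 7 × 0.16 = 1.120
Maximum at c = 4 (2.840 surviving offspring).

4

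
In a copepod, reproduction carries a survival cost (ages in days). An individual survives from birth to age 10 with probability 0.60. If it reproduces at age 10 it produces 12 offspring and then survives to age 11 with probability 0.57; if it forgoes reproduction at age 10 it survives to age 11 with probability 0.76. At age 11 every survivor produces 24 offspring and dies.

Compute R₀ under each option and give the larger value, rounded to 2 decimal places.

breed at age 10: R₀ = 0.60 × (12 + 0.57 × 24) = 0.60 × 25.6800 = 15.4080
delay to age 11: R₀ = 0.60 × (0.76 × 24) = 0.60 × 18.2400 = 10.9440
Higher: breed at age 10 (15.4080).

15.41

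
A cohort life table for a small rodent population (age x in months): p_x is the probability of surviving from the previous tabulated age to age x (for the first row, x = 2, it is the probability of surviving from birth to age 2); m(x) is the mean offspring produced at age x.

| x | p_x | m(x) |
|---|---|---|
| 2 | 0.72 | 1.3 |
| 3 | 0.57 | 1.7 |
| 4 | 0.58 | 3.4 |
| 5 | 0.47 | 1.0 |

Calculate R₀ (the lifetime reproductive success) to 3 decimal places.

Survivorship from birth: l_x = p_2·p_3·…·p_x.
  l_2 = 0.72000
  l_3 = 0.41040
  l_4 = 0.23803
  l_5 = 0.11188
R₀ = Σ l_x m(x):
  age 2: 0.72000 × 1.3 = 0.9360
  age 3: 0.41040 × 1.7 = 0.6977
  age 4: 0.23803 × 3.4 = 0.8093
  age 5: 0.11188 × 1.0 = 0.1119
R₀ = 0.9360 + 0.6977 + 0.8093 + 0.1119 = 2.5549

2.555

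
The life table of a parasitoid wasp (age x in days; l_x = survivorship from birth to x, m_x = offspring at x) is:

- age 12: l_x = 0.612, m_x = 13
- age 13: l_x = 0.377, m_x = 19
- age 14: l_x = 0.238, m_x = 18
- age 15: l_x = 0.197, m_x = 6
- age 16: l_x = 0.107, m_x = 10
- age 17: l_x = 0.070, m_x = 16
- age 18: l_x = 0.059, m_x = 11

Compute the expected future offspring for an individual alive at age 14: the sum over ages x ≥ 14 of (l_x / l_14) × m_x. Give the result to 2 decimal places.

34.89

l_14 = 0.238. Conditional survival from age 14 to x is l_x / l_14.
  x=14: (0.238/0.238) × 18 = 18.0000
  x=15: (0.197/0.238) × 6 = 4.9664
  x=16: (0.107/0.238) × 10 = 4.4958
  x=17: (0.070/0.238) × 16 = 4.7059
  x=18: (0.059/0.238) × 11 = 2.7269
Sum = 18.0000 + 4.9664 + 4.4958 + 4.7059 + 2.7269 = 34.8950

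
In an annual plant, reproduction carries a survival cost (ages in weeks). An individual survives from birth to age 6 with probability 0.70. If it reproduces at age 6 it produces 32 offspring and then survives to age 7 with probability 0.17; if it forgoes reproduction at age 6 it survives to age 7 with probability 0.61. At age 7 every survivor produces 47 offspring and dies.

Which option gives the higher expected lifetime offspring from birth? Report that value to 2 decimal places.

27.99

breed at age 6: R₀ = 0.70 × (32 + 0.17 × 47) = 0.70 × 39.9900 = 27.9930
delay to age 7: R₀ = 0.70 × (0.61 × 47) = 0.70 × 28.6700 = 20.0690
Higher: breed at age 6 (27.9930).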